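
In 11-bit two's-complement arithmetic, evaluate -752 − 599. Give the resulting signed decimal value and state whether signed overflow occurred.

697; overflow

-752 → 10100010000
599 → 01001010111
Subtract via negate-and-add: invert 01001010111 + 1 = 10110101001 (i.e. -599).
  10100010000
+ 10110101001
= 01010111001  (discard carry-out 1)
Result 01010111001: MSB = 0 → value 697.
Both addends (after negating the subtrahend) are negative but the stored result is non-negative: signed overflow. The true value -752 − 599 = -1351 lies outside [-1024, 1023].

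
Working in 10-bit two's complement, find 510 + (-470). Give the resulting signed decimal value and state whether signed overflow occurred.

40; no overflow

510 → 0111111110
-470 → 1000101010
  0111111110
+ 1000101010
= 0000101000  (discard carry-out 1)
Result 0000101000: MSB = 0 → value 40.
Addends have opposite signs, so signed overflow cannot occur.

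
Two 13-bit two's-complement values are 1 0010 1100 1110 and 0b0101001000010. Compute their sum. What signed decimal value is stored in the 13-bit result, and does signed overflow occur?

-752; no overflow

1 0010 1100 1110 → 1001011001110 = -3378 (signed)
0b0101001000010 → 0101001000010 = 2626 (signed)
  1001011001110
+ 0101001000010
= 1110100010000
Result 1110100010000: MSB = 1 → 7440 − 8192 = -752.
Addends have opposite signs, so signed overflow cannot occur.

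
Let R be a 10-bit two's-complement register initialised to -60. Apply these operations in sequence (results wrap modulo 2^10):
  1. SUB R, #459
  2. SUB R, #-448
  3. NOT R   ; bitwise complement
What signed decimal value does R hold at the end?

70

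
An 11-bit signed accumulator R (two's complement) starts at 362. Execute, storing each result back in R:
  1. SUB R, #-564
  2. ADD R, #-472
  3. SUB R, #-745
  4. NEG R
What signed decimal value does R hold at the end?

849

Start: R = 362 = 00101101010.
R = 362 − (-564) = 926 = 01110011110
R = 926 + (-472) = 454 = 00111000110
R = 454 − (-745) = 1199; wraps to -849 = 10010101111
R = −(-849) = 849 = 01101010001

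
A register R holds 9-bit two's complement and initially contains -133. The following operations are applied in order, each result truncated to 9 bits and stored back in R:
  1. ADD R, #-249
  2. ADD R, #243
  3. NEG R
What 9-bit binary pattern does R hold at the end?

Start: R = -133 = 101111011.
R = -133 + (-249) = -382; wraps to 130 = 010000010
R = 130 + 243 = 373; wraps to -139 = 101110101
R = −(-139) = 139 = 010001011

010001011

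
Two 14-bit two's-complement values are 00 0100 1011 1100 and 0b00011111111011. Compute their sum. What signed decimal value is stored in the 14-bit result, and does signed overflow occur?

3255; no overflow

00 0100 1011 1100 → 00010010111100 = 1212 (signed)
0b00011111111011 → 00011111111011 = 2043 (signed)
  00010010111100
+ 00011111111011
= 00110010110111
Result 00110010110111: MSB = 0 → value 3255.
Both addends are non-negative and so is the stored result: no signed overflow.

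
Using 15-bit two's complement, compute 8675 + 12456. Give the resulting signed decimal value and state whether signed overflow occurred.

-11637; overflow

8675 → 010000111100011
12456 → 011000010101000
  010000111100011
+ 011000010101000
= 101001010001011
Result 101001010001011: MSB = 1 → 21131 − 32768 = -11637.
Both addends are non-negative but the stored result is negative: signed overflow. The true value 8675 + 12456 = 21131 lies outside [-16384, 16383].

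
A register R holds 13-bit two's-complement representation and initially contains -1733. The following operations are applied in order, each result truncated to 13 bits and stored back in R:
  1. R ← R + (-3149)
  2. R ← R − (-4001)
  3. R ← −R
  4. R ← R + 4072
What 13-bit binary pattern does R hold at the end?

1001101011001

Start: R = -1733 = 1100100111011.
R = -1733 + (-3149) = -4882; wraps to 3310 = 0110011101110
R = 3310 − (-4001) = 7311; wraps to -881 = 1110010001111
R = −(-881) = 881 = 0001101110001
R = 881 + 4072 = 4953; wraps to -3239 = 1001101011001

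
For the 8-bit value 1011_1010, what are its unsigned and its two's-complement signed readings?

unsigned = 186, signed = -70

Unsigned: 10111010 = 186.
Signed: MSB=1 → 186 − 256 = -70.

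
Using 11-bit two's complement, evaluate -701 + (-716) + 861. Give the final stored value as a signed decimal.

-556

-701 + (-716) = -1417 → wraps to 631 (01001110111)
631 + 861 = 1492 → wraps to -556 (10111010100)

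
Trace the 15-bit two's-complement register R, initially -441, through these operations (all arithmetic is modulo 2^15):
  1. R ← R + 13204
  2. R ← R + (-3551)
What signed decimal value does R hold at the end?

Start: R = -441 = 111111001000111.
R = -441 + 13204 = 12763 = 011000111011011
R = 12763 + (-3551) = 9212 = 010001111111100

9212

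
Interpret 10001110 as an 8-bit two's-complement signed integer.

MSB is 1, so the value is negative.
Unsigned reading: 142. Subtract 2^8 = 256: 142 − 256 = -114.

-114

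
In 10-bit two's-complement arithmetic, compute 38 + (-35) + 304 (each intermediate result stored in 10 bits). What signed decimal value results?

38 + (-35) = 3 (0000000011)
3 + 304 = 307 (0100110011)

307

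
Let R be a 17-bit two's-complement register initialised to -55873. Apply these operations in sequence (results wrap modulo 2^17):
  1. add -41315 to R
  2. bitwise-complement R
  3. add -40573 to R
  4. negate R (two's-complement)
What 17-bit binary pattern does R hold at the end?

10010001011011010

Start: R = -55873 = 10010010110111111.
R = -55873 + (-41315) = -97188; wraps to 33884 = 01000010001011100
R = NOT 01000010001011100 = 10111101110100011 = -33885
R = -33885 + (-40573) = -74458; wraps to 56614 = 01101110100100110
R = −(56614) = -56614 = 10010001011011010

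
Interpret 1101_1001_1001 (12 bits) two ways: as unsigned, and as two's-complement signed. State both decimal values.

unsigned = 3481, signed = -615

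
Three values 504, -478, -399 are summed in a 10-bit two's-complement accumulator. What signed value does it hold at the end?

-373

504 + (-478) = 26 (0000011010)
26 + (-399) = -373 (1010001011)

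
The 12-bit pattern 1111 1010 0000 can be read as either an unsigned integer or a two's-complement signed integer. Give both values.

Unsigned: 111110100000 = 4000.
Signed: MSB=1 → 4000 − 4096 = -96.

unsigned = 4000, signed = -96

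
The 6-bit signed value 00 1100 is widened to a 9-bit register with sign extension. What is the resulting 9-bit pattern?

000001100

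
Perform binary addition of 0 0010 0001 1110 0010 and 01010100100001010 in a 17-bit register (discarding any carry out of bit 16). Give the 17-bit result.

  00010000111100010
+ 01010100100001010
= 01100101011101100

01100101011101100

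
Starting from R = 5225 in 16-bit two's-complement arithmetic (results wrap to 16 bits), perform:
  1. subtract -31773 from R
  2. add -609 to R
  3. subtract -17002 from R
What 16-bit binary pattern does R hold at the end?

1101000010001111

Start: R = 5225 = 0001010001101001.
R = 5225 − (-31773) = 36998; wraps to -28538 = 1001000010000110
R = -28538 + (-609) = -29147 = 1000111000100101
R = -29147 − (-17002) = -12145 = 1101000010001111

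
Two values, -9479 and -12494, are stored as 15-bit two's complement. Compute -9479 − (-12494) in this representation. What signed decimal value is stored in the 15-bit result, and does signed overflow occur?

3015; no overflow

-9479 → 101101011111001
-12494 → 100111100110010
Subtract via negate-and-add: invert 100111100110010 + 1 = 011000011001110 (i.e. 12494).
  101101011111001
+ 011000011001110
= 000101111000111  (discard carry-out 1)
Result 000101111000111: MSB = 0 → value 3015.
Addends (after negating the subtrahend) have opposite signs, so signed overflow cannot occur.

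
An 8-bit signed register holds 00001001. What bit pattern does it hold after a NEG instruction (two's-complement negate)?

Invert: 11110110. Add 1: 11110111.
Check: 00001001 = 9, 11110111 = -9.

11110111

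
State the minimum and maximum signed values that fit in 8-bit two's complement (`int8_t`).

min = -128, max = 127

Minimum: −2^7 = -128.
Maximum: 2^7 − 1 = 127.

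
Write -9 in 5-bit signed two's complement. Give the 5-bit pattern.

|-9| = 9 = 01001 in 5 bits.
Invert the bits: 10110. Add 1: 10111.
Check: 10111 reads as 23 − 32 = -9.

10111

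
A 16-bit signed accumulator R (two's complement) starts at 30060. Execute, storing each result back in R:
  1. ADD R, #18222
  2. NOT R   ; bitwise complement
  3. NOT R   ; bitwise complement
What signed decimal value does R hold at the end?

-17254

Start: R = 30060 = 0111010101101100.
R = 30060 + 18222 = 48282; wraps to -17254 = 1011110010011010
R = NOT 1011110010011010 = 0100001101100101 = 17253
R = NOT 0100001101100101 = 1011110010011010 = -17254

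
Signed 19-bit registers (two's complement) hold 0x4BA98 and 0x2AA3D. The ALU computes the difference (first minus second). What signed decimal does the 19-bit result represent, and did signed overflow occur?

135259; overflow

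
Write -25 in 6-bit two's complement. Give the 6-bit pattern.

|-25| = 25 = 011001 in 6 bits.
Invert the bits: 100110. Add 1: 100111.

100111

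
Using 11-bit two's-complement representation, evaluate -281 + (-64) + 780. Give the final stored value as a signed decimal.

435

-281 + (-64) = -345 (11010100111)
-345 + 780 = 435 (00110110011)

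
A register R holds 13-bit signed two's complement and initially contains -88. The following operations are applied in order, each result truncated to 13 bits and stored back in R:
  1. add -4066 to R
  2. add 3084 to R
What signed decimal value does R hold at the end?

Start: R = -88 = 1111110101000.
R = -88 + (-4066) = -4154; wraps to 4038 = 0111111000110
R = 4038 + 3084 = 7122; wraps to -1070 = 1101111010010

-1070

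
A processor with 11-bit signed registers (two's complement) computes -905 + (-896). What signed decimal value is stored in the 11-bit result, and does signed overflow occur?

-905 → 10001110111
-896 → 10010000000
  10001110111
+ 10010000000
= 00011110111  (discard carry-out 1)
Result 00011110111: MSB = 0 → value 247.
Both addends are negative but the stored result is non-negative: signed overflow. The true value -905 + (-896) = -1801 lies outside [-1024, 1023].

247; overflow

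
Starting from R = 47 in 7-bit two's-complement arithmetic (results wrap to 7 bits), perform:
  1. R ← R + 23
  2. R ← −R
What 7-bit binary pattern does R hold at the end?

0111010

Start: R = 47 = 0101111.
R = 47 + 23 = 70; wraps to -58 = 1000110
R = −(-58) = 58 = 0111010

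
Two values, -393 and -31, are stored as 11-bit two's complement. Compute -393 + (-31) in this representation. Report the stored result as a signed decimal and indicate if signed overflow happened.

-393 → 11001110111
-31 → 11111100001
  11001110111
+ 11111100001
= 11001011000  (discard carry-out 1)
Result 11001011000: MSB = 1 → 1624 − 2048 = -424.
Both addends are negative and so is the stored result: no signed overflow.

-424; no overflow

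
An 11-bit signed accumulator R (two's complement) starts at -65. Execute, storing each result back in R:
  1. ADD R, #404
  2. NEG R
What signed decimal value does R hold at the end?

-339

Start: R = -65 = 11110111111.
R = -65 + 404 = 339 = 00101010011
R = −(339) = -339 = 11010101101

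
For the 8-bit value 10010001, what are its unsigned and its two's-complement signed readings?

unsigned = 145, signed = -111

Unsigned: 10010001 = 145.
Signed: MSB=1 → 145 − 256 = -111.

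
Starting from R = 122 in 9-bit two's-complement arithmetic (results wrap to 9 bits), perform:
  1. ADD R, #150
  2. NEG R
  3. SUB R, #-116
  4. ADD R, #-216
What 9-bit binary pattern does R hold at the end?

Start: R = 122 = 001111010.
R = 122 + 150 = 272; wraps to -240 = 100010000
R = −(-240) = 240 = 011110000
R = 240 − (-116) = 356; wraps to -156 = 101100100
R = -156 + (-216) = -372; wraps to 140 = 010001100

010001100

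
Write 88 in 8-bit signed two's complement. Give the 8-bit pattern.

01011000

88 is non-negative, so write it directly in 8 bits: 01011000.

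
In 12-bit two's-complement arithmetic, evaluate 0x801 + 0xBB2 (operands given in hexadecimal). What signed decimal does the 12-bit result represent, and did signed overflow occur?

947; overflow

0x801 = 100000000001 = -2047 (signed)
0xBB2 = 101110110010 = -1102 (signed)
  100000000001
+ 101110110010
= 001110110011  (discard carry-out 1)
Result 001110110011: MSB = 0 → value 947.
Both addends are negative but the stored result is non-negative: signed overflow. The true value -2047 + (-1102) = -3149 lies outside [-2048, 2047].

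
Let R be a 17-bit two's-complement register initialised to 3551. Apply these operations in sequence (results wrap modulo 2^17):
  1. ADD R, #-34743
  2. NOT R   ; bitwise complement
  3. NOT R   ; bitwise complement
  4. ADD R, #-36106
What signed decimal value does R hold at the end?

63774

Start: R = 3551 = 00000110111011111.
R = 3551 + (-34743) = -31192 = 11000011000101000
R = NOT 11000011000101000 = 00111100111010111 = 31191
R = NOT 00111100111010111 = 11000011000101000 = -31192
R = -31192 + (-36106) = -67298; wraps to 63774 = 01111100100011110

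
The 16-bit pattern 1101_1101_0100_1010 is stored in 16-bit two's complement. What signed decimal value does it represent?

-8886

MSB is 1, so the value is negative.
Unsigned reading: 56650. Subtract 2^16 = 65536: 56650 − 65536 = -8886.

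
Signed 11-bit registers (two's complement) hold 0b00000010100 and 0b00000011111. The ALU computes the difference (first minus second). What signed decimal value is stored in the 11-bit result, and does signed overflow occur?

0b00000010100 → 00000010100 = 20 (signed)
0b00000011111 → 00000011111 = 31 (signed)
Subtract via negate-and-add: invert 00000011111 + 1 = 11111100001 (i.e. -31).
  00000010100
+ 11111100001
= 11111110101
Result 11111110101: MSB = 1 → 2037 − 2048 = -11.
Addends (after negating the subtrahend) have opposite signs, so signed overflow cannot occur.

-11; no overflow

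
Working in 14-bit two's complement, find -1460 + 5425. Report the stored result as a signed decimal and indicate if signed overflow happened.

3965; no overflow

-1460 → 11101001001100
5425 → 01010100110001
  11101001001100
+ 01010100110001
= 00111101111101  (discard carry-out 1)
Result 00111101111101: MSB = 0 → value 3965.
Addends have opposite signs, so signed overflow cannot occur.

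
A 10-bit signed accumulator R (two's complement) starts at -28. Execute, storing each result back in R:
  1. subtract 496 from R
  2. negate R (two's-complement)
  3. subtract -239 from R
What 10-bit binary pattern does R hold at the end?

1011111011

Start: R = -28 = 1111100100.
R = -28 − 496 = -524; wraps to 500 = 0111110100
R = −(500) = -500 = 1000001100
R = -500 − (-239) = -261 = 1011111011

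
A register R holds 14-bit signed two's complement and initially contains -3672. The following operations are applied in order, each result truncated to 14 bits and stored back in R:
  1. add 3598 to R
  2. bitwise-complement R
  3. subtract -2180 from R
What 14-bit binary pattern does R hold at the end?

00100011001101

Start: R = -3672 = 11000110101000.
R = -3672 + 3598 = -74 = 11111110110110
R = NOT 11111110110110 = 00000001001001 = 73
R = 73 − (-2180) = 2253 = 00100011001101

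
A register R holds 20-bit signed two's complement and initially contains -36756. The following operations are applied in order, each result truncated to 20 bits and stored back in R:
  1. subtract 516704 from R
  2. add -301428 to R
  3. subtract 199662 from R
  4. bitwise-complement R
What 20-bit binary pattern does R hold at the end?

00000001011101010101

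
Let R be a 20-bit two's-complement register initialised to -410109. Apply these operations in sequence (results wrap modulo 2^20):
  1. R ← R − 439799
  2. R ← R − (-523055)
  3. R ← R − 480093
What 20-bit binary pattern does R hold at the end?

Start: R = -410109 = 10011011111000000011.
R = -410109 − 439799 = -849908; wraps to 198668 = 00110000100000001100
R = 198668 − (-523055) = 721723; wraps to -326853 = 10110000001100111011
R = -326853 − 480093 = -806946; wraps to 241630 = 00111010111111011110

00111010111111011110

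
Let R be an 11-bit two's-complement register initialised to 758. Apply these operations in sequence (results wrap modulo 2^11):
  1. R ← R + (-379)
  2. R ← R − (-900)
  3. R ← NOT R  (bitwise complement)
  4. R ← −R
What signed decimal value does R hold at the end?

-768

Start: R = 758 = 01011110110.
R = 758 + (-379) = 379 = 00101111011
R = 379 − (-900) = 1279; wraps to -769 = 10011111111
R = NOT 10011111111 = 01100000000 = 768
R = −(768) = -768 = 10100000000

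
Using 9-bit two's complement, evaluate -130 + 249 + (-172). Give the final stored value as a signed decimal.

-130 + 249 = 119 (001110111)
119 + (-172) = -53 (111001011)

-53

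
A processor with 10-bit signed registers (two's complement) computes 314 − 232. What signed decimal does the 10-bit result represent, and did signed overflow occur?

82; no overflow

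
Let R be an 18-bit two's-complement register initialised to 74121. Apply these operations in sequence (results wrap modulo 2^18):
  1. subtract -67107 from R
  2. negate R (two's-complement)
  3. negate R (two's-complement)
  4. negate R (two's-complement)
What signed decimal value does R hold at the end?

120916

Start: R = 74121 = 010010000110001001.
R = 74121 − (-67107) = 141228; wraps to -120916 = 100010011110101100
R = −(-120916) = 120916 = 011101100001010100
R = −(120916) = -120916 = 100010011110101100
R = −(-120916) = 120916 = 011101100001010100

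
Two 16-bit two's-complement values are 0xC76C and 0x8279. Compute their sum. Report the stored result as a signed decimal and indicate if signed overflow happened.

18917; overflow

0xC76C = 1100011101101100 = -14484 (signed)
0x8279 = 1000001001111001 = -32135 (signed)
  1100011101101100
+ 1000001001111001
= 0100100111100101  (discard carry-out 1)
Result 0100100111100101: MSB = 0 → value 18917.
Both addends are negative but the stored result is non-negative: signed overflow. The true value -14484 + (-32135) = -46619 lies outside [-32768, 32767].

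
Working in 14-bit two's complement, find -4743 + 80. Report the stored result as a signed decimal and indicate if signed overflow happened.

-4663; no overflow

-4743 → 10110101111001
80 → 00000001010000
  10110101111001
+ 00000001010000
= 10110111001001
Result 10110111001001: MSB = 1 → 11721 − 16384 = -4663.
Addends have opposite signs, so signed overflow cannot occur.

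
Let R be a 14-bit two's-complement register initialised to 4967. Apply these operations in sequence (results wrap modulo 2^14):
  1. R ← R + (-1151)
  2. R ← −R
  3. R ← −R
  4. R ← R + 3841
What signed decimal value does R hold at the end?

Start: R = 4967 = 01001101100111.
R = 4967 + (-1151) = 3816 = 00111011101000
R = −(3816) = -3816 = 11000100011000
R = −(-3816) = 3816 = 00111011101000
R = 3816 + 3841 = 7657 = 01110111101001

7657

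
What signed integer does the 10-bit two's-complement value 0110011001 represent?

MSB is 0, so the value is non-negative: 0110011001 = 409.

409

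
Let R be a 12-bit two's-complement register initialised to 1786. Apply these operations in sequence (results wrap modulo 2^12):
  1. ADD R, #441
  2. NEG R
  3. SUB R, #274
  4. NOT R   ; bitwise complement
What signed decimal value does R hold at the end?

-1596

Start: R = 1786 = 011011111010.
R = 1786 + 441 = 2227; wraps to -1869 = 100010110011
R = −(-1869) = 1869 = 011101001101
R = 1869 − 274 = 1595 = 011000111011
R = NOT 011000111011 = 100111000100 = -1596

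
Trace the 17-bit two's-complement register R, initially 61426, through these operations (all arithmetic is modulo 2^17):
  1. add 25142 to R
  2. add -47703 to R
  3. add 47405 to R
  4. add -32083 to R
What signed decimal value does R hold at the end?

54187

Start: R = 61426 = 01110111111110010.
R = 61426 + 25142 = 86568; wraps to -44504 = 10101001000101000
R = -44504 + (-47703) = -92207; wraps to 38865 = 01001011111010001
R = 38865 + 47405 = 86270; wraps to -44802 = 10101000011111110
R = -44802 + (-32083) = -76885; wraps to 54187 = 01101001110101011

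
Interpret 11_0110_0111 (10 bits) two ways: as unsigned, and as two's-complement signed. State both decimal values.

unsigned = 871, signed = -153

Unsigned: 1101100111 = 871.
Signed: MSB=1 → 871 − 1024 = -153.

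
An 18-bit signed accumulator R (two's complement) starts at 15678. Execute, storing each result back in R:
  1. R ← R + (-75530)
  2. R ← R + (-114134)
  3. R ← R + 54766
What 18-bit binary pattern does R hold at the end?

Start: R = 15678 = 000011110100111110.
R = 15678 + (-75530) = -59852 = 110001011000110100
R = -59852 + (-114134) = -173986; wraps to 88158 = 010101100001011110
R = 88158 + 54766 = 142924; wraps to -119220 = 100010111001001100

100010111001001100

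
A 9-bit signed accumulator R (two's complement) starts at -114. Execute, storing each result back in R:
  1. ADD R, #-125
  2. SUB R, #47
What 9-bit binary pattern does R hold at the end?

011100010

Start: R = -114 = 110001110.
R = -114 + (-125) = -239 = 100010001
R = -239 − 47 = -286; wraps to 226 = 011100010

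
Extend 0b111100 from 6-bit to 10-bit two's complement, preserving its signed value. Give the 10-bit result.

MSB of 111100 is 1; replicate it into the new high bits.
1111|111100 → 1111111100 (still -4).

1111111100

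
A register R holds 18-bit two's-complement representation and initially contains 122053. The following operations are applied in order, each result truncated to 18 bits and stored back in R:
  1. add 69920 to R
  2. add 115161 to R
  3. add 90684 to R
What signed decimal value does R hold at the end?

-126470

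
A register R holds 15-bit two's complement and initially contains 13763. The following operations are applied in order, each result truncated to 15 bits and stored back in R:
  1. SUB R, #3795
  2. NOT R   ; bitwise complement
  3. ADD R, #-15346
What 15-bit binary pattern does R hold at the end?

Start: R = 13763 = 011010111000011.
R = 13763 − 3795 = 9968 = 010011011110000
R = NOT 010011011110000 = 101100100001111 = -9969
R = -9969 + (-15346) = -25315; wraps to 7453 = 001110100011101

001110100011101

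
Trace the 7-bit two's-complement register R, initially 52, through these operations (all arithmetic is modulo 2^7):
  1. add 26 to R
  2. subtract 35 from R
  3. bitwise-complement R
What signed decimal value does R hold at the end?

Start: R = 52 = 0110100.
R = 52 + 26 = 78; wraps to -50 = 1001110
R = -50 − 35 = -85; wraps to 43 = 0101011
R = NOT 0101011 = 1010100 = -44

-44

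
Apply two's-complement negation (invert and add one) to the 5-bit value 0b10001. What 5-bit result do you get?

Invert: 01110. Add 1: 01111.
Check: 10001 = -15, 01111 = 15.

01111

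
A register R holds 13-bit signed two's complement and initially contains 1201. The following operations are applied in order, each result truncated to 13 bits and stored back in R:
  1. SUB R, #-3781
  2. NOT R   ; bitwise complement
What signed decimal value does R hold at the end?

Start: R = 1201 = 0010010110001.
R = 1201 − (-3781) = 4982; wraps to -3210 = 1001101110110
R = NOT 1001101110110 = 0110010001001 = 3209

3209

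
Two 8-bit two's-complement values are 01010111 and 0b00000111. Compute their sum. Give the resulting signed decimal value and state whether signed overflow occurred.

01010111 = 87 (signed)
0b00000111 → 00000111 = 7 (signed)
  01010111
+ 00000111
= 01011110
Result 01011110: MSB = 0 → value 94.
Both addends are non-negative and so is the stored result: no signed overflow.

94; no overflow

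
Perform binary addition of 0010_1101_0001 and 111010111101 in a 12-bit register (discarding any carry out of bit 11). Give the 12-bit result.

000110001110

  001011010001
+ 111010111101
= 000110001110  (discard carry-out 1)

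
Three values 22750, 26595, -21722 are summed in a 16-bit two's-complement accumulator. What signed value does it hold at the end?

27623

22750 + 26595 = 49345 → wraps to -16191 (1100000011000001)
-16191 + (-21722) = -37913 → wraps to 27623 (0110101111100111)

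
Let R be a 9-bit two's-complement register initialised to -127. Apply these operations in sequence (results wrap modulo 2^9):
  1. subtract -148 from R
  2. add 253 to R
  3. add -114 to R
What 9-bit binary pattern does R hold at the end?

010100000

Start: R = -127 = 110000001.
R = -127 − (-148) = 21 = 000010101
R = 21 + 253 = 274; wraps to -238 = 100010010
R = -238 + (-114) = -352; wraps to 160 = 010100000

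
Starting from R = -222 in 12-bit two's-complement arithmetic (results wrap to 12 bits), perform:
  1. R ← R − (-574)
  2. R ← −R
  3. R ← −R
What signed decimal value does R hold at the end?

352

Start: R = -222 = 111100100010.
R = -222 − (-574) = 352 = 000101100000
R = −(352) = -352 = 111010100000
R = −(-352) = 352 = 000101100000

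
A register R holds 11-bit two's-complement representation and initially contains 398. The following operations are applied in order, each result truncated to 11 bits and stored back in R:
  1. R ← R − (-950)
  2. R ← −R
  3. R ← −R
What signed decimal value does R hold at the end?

Start: R = 398 = 00110001110.
R = 398 − (-950) = 1348; wraps to -700 = 10101000100
R = −(-700) = 700 = 01010111100
R = −(700) = -700 = 10101000100

-700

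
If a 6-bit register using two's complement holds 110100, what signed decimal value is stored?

MSB is 1, so the value is negative.
Unsigned reading: 52. Subtract 2^6 = 64: 52 − 64 = -12.

-12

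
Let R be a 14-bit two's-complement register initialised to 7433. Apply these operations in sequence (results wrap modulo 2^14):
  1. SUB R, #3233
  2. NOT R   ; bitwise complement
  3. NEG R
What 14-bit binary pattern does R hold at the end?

01000001101001

Start: R = 7433 = 01110100001001.
R = 7433 − 3233 = 4200 = 01000001101000
R = NOT 01000001101000 = 10111110010111 = -4201
R = −(-4201) = 4201 = 01000001101001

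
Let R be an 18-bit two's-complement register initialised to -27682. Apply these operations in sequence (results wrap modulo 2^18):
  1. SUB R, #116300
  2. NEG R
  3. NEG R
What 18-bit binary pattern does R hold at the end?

011100110110010010

Start: R = -27682 = 111001001111011110.
R = -27682 − 116300 = -143982; wraps to 118162 = 011100110110010010
R = −(118162) = -118162 = 100011001001101110
R = −(-118162) = 118162 = 011100110110010010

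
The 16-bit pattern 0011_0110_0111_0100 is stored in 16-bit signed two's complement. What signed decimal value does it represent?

13940

MSB is 0, so the value is non-negative: 0011011001110100 = 13940.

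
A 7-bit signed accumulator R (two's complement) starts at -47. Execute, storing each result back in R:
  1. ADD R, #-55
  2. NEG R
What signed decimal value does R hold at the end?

Start: R = -47 = 1010001.
R = -47 + (-55) = -102; wraps to 26 = 0011010
R = −(26) = -26 = 1100110

-26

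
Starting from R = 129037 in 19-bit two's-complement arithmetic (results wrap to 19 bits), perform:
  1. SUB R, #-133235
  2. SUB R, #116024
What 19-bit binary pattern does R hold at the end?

Start: R = 129037 = 0011111100000001101.
R = 129037 − (-133235) = 262272; wraps to -262016 = 1000000000010000000
R = -262016 − 116024 = -378040; wraps to 146248 = 0100011101101001000

0100011101101001000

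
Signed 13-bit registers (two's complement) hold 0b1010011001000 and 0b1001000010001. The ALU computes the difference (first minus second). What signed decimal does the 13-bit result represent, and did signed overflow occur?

695; no overflow

0b1010011001000 → 1010011001000 = -2872 (signed)
0b1001000010001 → 1001000010001 = -3567 (signed)
Subtract via negate-and-add: invert 1001000010001 + 1 = 0110111101111 (i.e. 3567).
  1010011001000
+ 0110111101111
= 0001010110111  (discard carry-out 1)
Result 0001010110111: MSB = 0 → value 695.
Addends (after negating the subtrahend) have opposite signs, so signed overflow cannot occur.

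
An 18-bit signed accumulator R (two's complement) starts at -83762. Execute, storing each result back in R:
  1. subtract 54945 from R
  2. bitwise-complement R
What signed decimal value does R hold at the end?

-123438

Start: R = -83762 = 101011100011001110.
R = -83762 − 54945 = -138707; wraps to 123437 = 011110001000101101
R = NOT 011110001000101101 = 100001110111010010 = -123438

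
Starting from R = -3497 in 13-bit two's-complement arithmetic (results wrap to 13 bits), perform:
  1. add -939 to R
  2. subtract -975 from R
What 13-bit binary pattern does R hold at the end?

1001001111011

Start: R = -3497 = 1001001010111.
R = -3497 + (-939) = -4436; wraps to 3756 = 0111010101100
R = 3756 − (-975) = 4731; wraps to -3461 = 1001001111011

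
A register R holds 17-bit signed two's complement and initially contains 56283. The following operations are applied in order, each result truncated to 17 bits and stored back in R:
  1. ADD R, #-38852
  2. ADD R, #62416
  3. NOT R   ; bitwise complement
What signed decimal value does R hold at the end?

Start: R = 56283 = 01101101111011011.
R = 56283 + (-38852) = 17431 = 00100010000010111
R = 17431 + 62416 = 79847; wraps to -51225 = 10011011111100111
R = NOT 10011011111100111 = 01100100000011000 = 51224

51224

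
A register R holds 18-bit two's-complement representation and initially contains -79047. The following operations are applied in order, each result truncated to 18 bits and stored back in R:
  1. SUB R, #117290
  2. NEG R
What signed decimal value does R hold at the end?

Start: R = -79047 = 101100101100111001.
R = -79047 − 117290 = -196337; wraps to 65807 = 010000000100001111
R = −(65807) = -65807 = 101111111011110001

-65807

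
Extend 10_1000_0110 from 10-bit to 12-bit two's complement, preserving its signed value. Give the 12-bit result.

111010000110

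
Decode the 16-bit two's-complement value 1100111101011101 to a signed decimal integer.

-12451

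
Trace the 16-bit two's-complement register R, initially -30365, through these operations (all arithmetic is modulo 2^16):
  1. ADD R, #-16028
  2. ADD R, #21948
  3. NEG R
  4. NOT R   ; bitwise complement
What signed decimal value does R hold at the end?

-24446

Start: R = -30365 = 1000100101100011.
R = -30365 + (-16028) = -46393; wraps to 19143 = 0100101011000111
R = 19143 + 21948 = 41091; wraps to -24445 = 1010000010000011
R = −(-24445) = 24445 = 0101111101111101
R = NOT 0101111101111101 = 1010000010000010 = -24446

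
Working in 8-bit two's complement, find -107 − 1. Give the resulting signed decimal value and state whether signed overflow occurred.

-108; no overflow

-107 → 10010101
1 → 00000001
Subtract via negate-and-add: invert 00000001 + 1 = 11111111 (i.e. -1).
  10010101
+ 11111111
= 10010100  (discard carry-out 1)
Result 10010100: MSB = 1 → 148 − 256 = -108.
Both addends (after negating the subtrahend) are negative and so is the stored result: no signed overflow.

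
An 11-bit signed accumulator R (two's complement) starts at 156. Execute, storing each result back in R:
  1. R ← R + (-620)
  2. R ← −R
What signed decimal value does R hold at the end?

Start: R = 156 = 00010011100.
R = 156 + (-620) = -464 = 11000110000
R = −(-464) = 464 = 00111010000

464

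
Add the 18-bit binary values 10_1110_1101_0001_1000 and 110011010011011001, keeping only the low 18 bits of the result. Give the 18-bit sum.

100010000111110001

  101110110100011000
+ 110011010011011001
= 100010000111110001  (discard carry-out 1)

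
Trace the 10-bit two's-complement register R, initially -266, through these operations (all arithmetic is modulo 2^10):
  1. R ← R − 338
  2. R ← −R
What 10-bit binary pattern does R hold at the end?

1001011100

Start: R = -266 = 1011110110.
R = -266 − 338 = -604; wraps to 420 = 0110100100
R = −(420) = -420 = 1001011100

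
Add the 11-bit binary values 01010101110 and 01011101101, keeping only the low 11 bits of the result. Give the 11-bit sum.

  01010101110
+ 01011101101
= 10110011011

10110011011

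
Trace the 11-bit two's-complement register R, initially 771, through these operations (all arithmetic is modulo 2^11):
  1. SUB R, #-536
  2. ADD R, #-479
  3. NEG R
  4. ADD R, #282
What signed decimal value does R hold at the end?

Start: R = 771 = 01100000011.
R = 771 − (-536) = 1307; wraps to -741 = 10100011011
R = -741 + (-479) = -1220; wraps to 828 = 01100111100
R = −(828) = -828 = 10011000100
R = -828 + 282 = -546 = 10111011110

-546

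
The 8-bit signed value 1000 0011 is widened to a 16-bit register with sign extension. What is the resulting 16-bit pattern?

1111111110000011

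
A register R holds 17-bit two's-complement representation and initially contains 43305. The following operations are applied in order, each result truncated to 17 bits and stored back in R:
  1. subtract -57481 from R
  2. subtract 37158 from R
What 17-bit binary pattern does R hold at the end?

01111100010001100

Start: R = 43305 = 01010100100101001.
R = 43305 − (-57481) = 100786; wraps to -30286 = 11000100110110010
R = -30286 − 37158 = -67444; wraps to 63628 = 01111100010001100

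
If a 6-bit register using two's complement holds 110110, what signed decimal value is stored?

MSB is 1, so the value is negative.
Unsigned reading: 54. Subtract 2^6 = 64: 54 − 64 = -10.

-10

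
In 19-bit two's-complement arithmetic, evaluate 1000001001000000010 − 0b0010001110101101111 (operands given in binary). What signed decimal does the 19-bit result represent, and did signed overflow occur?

1000001001000000010 = -257534 (signed)
0b0010001110101101111 → 0010001110101101111 = 73071 (signed)
Subtract via negate-and-add: invert 0010001110101101111 + 1 = 1101110001010010001 (i.e. -73071).
  1000001001000000010
+ 1101110001010010001
= 0101111010010010011  (discard carry-out 1)
Result 0101111010010010011: MSB = 0 → value 193683.
Both addends (after negating the subtrahend) are negative but the stored result is non-negative: signed overflow. The true value -257534 − 73071 = -330605 lies outside [-262144, 262143].

193683; overflow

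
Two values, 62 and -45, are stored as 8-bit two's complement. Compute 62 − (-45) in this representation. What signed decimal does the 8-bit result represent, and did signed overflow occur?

107; no overflow

62 → 00111110
-45 → 11010011
Subtract via negate-and-add: invert 11010011 + 1 = 00101101 (i.e. 45).
  00111110
+ 00101101
= 01101011
Result 01101011: MSB = 0 → value 107.
Both addends (after negating the subtrahend) are non-negative and so is the stored result: no signed overflow.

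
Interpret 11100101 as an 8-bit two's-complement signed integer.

-27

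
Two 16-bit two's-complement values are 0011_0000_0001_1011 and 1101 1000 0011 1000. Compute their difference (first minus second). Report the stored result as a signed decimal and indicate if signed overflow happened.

0011_0000_0001_1011 → 0011000000011011 = 12315 (signed)
1101 1000 0011 1000 → 1101100000111000 = -10184 (signed)
Subtract via negate-and-add: invert 1101100000111000 + 1 = 0010011111001000 (i.e. 10184).
  0011000000011011
+ 0010011111001000
= 0101011111100011
Result 0101011111100011: MSB = 0 → value 22499.
Both addends (after negating the subtrahend) are non-negative and so is the stored result: no signed overflow.

22499; no overflow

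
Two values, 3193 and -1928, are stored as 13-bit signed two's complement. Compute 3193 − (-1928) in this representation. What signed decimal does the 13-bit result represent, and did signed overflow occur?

3193 → 0110001111001
-1928 → 1100001111000
Subtract via negate-and-add: invert 1100001111000 + 1 = 0011110001000 (i.e. 1928).
  0110001111001
+ 0011110001000
= 1010000000001
Result 1010000000001: MSB = 1 → 5121 − 8192 = -3071.
Both addends (after negating the subtrahend) are non-negative but the stored result is negative: signed overflow. The true value 3193 − (-1928) = 5121 lies outside [-4096, 4095].

-3071; overflow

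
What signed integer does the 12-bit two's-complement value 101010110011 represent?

MSB is 1, so the value is negative.
Unsigned reading: 2739. Subtract 2^12 = 4096: 2739 − 4096 = -1357.

-1357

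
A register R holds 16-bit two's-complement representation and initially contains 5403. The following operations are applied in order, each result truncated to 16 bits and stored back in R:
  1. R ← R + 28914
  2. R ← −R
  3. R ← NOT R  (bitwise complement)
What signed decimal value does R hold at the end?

Start: R = 5403 = 0001010100011011.
R = 5403 + 28914 = 34317; wraps to -31219 = 1000011000001101
R = −(-31219) = 31219 = 0111100111110011
R = NOT 0111100111110011 = 1000011000001100 = -31220

-31220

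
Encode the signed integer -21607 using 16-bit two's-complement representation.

1010101110011001

|-21607| = 21607 = 0101010001100111 in 16 bits.
Invert the bits: 1010101110011000. Add 1: 1010101110011001.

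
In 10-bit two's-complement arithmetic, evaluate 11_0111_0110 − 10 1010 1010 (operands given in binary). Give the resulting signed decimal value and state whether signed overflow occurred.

11_0111_0110 → 1101110110 = -138 (signed)
10 1010 1010 → 1010101010 = -342 (signed)
Subtract via negate-and-add: invert 1010101010 + 1 = 0101010110 (i.e. 342).
  1101110110
+ 0101010110
= 0011001100  (discard carry-out 1)
Result 0011001100: MSB = 0 → value 204.
Addends (after negating the subtrahend) have opposite signs, so signed overflow cannot occur.

204; no overflow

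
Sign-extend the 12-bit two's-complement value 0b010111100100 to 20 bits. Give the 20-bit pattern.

00000000010111100100

MSB of 010111100100 is 0; replicate it into the new high bits.
00000000|010111100100 → 00000000010111100100 (still 1508).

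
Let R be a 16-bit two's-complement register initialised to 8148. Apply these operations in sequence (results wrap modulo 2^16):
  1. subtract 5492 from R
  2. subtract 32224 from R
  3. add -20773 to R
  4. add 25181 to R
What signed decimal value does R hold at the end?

-25160

Start: R = 8148 = 0001111111010100.
R = 8148 − 5492 = 2656 = 0000101001100000
R = 2656 − 32224 = -29568 = 1000110010000000
R = -29568 + (-20773) = -50341; wraps to 15195 = 0011101101011011
R = 15195 + 25181 = 40376; wraps to -25160 = 1001110110111000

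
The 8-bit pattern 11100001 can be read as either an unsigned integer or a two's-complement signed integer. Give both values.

Unsigned: 11100001 = 225.
Signed: MSB=1 → 225 − 256 = -31.

unsigned = 225, signed = -31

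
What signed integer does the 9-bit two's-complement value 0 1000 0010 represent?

MSB is 0, so the value is non-negative: 010000010 = 130.

130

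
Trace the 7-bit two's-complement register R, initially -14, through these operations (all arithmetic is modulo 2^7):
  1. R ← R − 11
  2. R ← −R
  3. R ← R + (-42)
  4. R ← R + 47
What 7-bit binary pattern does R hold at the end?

0011110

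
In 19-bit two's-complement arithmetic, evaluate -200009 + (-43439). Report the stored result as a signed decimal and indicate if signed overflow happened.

-243448; no overflow

-200009 → 1001111001010110111
-43439 → 1110101011001010001
  1001111001010110111
+ 1110101011001010001
= 1000100100100001000  (discard carry-out 1)
Result 1000100100100001000: MSB = 1 → 280840 − 524288 = -243448.
Both addends are negative and so is the stored result: no signed overflow.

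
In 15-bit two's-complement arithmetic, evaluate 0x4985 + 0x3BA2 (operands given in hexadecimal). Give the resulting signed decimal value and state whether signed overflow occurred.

0x4985 = 100100110000101 = -13947 (signed)
0x3BA2 = 011101110100010 = 15266 (signed)
  100100110000101
+ 011101110100010
= 000010100100111  (discard carry-out 1)
Result 000010100100111: MSB = 0 → value 1319.
Addends have opposite signs, so signed overflow cannot occur.

1319; no overflow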